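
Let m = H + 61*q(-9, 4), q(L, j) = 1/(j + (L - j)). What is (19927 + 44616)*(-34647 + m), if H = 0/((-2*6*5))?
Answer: -20129929012/9 ≈ -2.2367e+9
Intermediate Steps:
q(L, j) = 1/L
H = 0 (H = 0/((-12*5)) = 0/(-60) = 0*(-1/60) = 0)
m = -61/9 (m = 0 + 61/(-9) = 0 + 61*(-⅑) = 0 - 61/9 = -61/9 ≈ -6.7778)
(19927 + 44616)*(-34647 + m) = (19927 + 44616)*(-34647 - 61/9) = 64543*(-311884/9) = -20129929012/9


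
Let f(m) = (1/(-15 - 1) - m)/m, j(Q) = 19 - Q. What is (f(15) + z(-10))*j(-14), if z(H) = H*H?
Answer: 261349/80 ≈ 3266.9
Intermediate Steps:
z(H) = H**2
f(m) = (-1/16 - m)/m (f(m) = (1/(-16) - m)/m = (-1/16 - m)/m)
(f(15) + z(-10))*j(-14) = ((-1/16 - 1*15)/15 + (-10)**2)*(19 - 1*(-14)) = ((-1/16 - 15)/15 + 100)*(19 + 14) = ((1/15)*(-241/16) + 100)*33 = (-241/240 + 100)*33 = (23759/240)*33 = 261349/80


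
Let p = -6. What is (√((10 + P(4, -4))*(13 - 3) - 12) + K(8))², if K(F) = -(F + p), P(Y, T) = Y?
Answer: 132 - 32*√2 ≈ 86.745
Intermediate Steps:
K(F) = 6 - F (K(F) = -(F - 6) = -(-6 + F) = 6 - F)
(√((10 + P(4, -4))*(13 - 3) - 12) + K(8))² = (√((10 + 4)*(13 - 3) - 12) + (6 - 1*8))² = (√(14*10 - 12) + (6 - 8))² = (√(140 - 12) - 2)² = (√128 - 2)² = (8*√2 - 2)² = (-2 + 8*√2)²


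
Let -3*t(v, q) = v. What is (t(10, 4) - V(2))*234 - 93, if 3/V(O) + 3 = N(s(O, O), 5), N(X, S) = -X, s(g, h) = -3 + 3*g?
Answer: -756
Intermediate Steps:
V(O) = -1/O (V(O) = 3/(-3 - (-3 + 3*O)) = 3/(-3 + (3 - 3*O)) = 3/((-3*O)) = 3*(-1/(3*O)) = -1/O)
t(v, q) = -v/3
(t(10, 4) - V(2))*234 - 93 = (-⅓*10 - (-1)/2)*234 - 93 = (-10/3 - (-1)/2)*234 - 93 = (-10/3 - 1*(-½))*234 - 93 = (-10/3 + ½)*234 - 93 = -17/6*234 - 93 = -663 - 93 = -756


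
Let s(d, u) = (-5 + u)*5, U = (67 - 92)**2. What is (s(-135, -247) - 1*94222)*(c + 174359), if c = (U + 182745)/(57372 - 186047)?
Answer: -428436536581062/25735 ≈ -1.6648e+10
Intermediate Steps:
U = 625 (U = (-25)**2 = 625)
c = -36674/25735 (c = (625 + 182745)/(57372 - 186047) = 183370/(-128675) = 183370*(-1/128675) = -36674/25735 ≈ -1.4251)
s(d, u) = -25 + 5*u
(s(-135, -247) - 1*94222)*(c + 174359) = ((-25 + 5*(-247)) - 1*94222)*(-36674/25735 + 174359) = ((-25 - 1235) - 94222)*(4487092191/25735) = (-1260 - 94222)*(4487092191/25735) = -95482*4487092191/25735 = -428436536581062/25735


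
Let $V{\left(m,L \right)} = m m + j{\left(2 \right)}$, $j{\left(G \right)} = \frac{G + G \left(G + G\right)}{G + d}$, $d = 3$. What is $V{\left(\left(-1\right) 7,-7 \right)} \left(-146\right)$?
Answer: $-7446$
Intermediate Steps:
$j{\left(G \right)} = \frac{G + 2 G^{2}}{3 + G}$ ($j{\left(G \right)} = \frac{G + G \left(G + G\right)}{G + 3} = \frac{G + G 2 G}{3 + G} = \frac{G + 2 G^{2}}{3 + G}$)
$V{\left(m,L \right)} = 2 + m^{2}$ ($V{\left(m,L \right)} = m m + \frac{2 \left(1 + 2 \cdot 2\right)}{3 + 2} = m^{2} + \frac{2 \left(1 + 4\right)}{5} = m^{2} + 2 \cdot \frac{1}{5} \cdot 5 = m^{2} + 2 = 2 + m^{2}$)
$V{\left(\left(-1\right) 7,-7 \right)} \left(-146\right) = \left(2 + \left(\left(-1\right) 7\right)^{2}\right) \left(-146\right) = \left(2 + \left(-7\right)^{2}\right) \left(-146\right) = \left(2 + 49\right) \left(-146\right) = 51 \left(-146\right) = -7446$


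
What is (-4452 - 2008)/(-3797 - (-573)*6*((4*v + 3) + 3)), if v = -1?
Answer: -6460/3079 ≈ -2.0981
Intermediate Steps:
(-4452 - 2008)/(-3797 - (-573)*6*((4*v + 3) + 3)) = (-4452 - 2008)/(-3797 - (-573)*6*((4*(-1) + 3) + 3)) = -6460/(-3797 - (-573)*6*((-4 + 3) + 3)) = -6460/(-3797 - (-573)*6*(-1 + 3)) = -6460/(-3797 - (-573)*6*2) = -6460/(-3797 - (-573)*12) = -6460/(-3797 - 573*(-12)) = -6460/(-3797 + 6876) = -6460/3079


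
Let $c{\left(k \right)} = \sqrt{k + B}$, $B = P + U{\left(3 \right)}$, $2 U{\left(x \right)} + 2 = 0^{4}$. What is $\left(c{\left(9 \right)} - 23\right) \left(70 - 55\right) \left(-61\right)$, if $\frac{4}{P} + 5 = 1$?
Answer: $21045 - 915 \sqrt{7} \approx 18624.0$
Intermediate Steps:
$U{\left(x \right)} = -1$ ($U{\left(x \right)} = -1 + \frac{0^{4}}{2} = -1 + \frac{1}{2} \cdot 0 = -1 + 0 = -1$)
$P = -1$ ($P = \frac{4}{-5 + 1} = \frac{4}{-4} = 4 \left(- \frac{1}{4}\right) = -1$)
$B = -2$ ($B = -1 - 1 = -2$)
$c{\left(k \right)} = \sqrt{-2 + k}$ ($c{\left(k \right)} = \sqrt{k - 2} = \sqrt{-2 + k}$)
$\left(c{\left(9 \right)} - 23\right) \left(70 - 55\right) \left(-61\right) = \left(\sqrt{-2 + 9} - 23\right) \left(70 - 55\right) \left(-61\right) = \left(\sqrt{7} - 23\right) 15 \left(-61\right) = \left(-23 + \sqrt{7}\right) 15 \left(-61\right) = \left(-345 + 15 \sqrt{7}\right) \left(-61\right) = 21045 - 915 \sqrt{7}$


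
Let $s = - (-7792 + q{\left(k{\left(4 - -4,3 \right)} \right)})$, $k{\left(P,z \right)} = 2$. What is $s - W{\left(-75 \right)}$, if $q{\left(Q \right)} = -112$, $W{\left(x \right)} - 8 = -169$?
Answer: $8065$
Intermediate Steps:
$W{\left(x \right)} = -161$ ($W{\left(x \right)} = 8 - 169 = -161$)
$s = 7904$ ($s = - (-7792 - 112) = \left(-1\right) \left(-7904\right) = 7904$)
$s - W{\left(-75 \right)} = 7904 - -161 = 7904 + 161 = 8065$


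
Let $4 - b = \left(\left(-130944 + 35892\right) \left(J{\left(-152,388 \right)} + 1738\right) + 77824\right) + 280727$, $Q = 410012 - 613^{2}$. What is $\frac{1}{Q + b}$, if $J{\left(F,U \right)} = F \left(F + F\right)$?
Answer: $\frac{1}{4557038888} \approx 2.1944 \cdot 10^{-10}$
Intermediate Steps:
$J{\left(F,U \right)} = 2 F^{2}$ ($J{\left(F,U \right)} = F 2 F = 2 F^{2}$)
$Q = 34243$ ($Q = 410012 - 375769 = 34243$)
$b = 4557004645$ ($b = 4 - \left(\left(\left(-130944 + 35892\right) \left(2 \left(-152\right)^{2} + 1738\right) + 77824\right) + 280727\right) = 4 - \left(\left(- 95052 \left(2 \cdot 23104 + 1738\right) + 77824\right) + 280727\right) = 4 - \left(\left(- 95052 \left(46208 + 1738\right) + 77824\right) + 280727\right) = 4 - \left(\left(\left(-95052\right) 47946 + 77824\right) + 280727\right) = 4 - \left(\left(-4557363192 + 77824\right) + 280727\right) = 4 - \left(-4557285368 + 280727\right) = 4 - -4557004641 = 4 + 4557004641 = 4557004645$)
$\frac{1}{Q + b} = \frac{1}{34243 + 4557004645} = \frac{1}{4557038888}$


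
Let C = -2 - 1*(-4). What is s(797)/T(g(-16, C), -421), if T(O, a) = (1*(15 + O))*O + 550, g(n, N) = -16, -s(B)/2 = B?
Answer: -797/283 ≈ -2.8163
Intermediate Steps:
s(B) = -2*B
C = 2 (C = -2 + 4 = 2)
T(O, a) = 550 + O*(15 + O) (T(O, a) = (15 + O)*O + 550 = O*(15 + O) + 550 = 550 + O*(15 + O))
s(797)/T(g(-16, C), -421) = (-2*797)/(550 + (-16)² + 15*(-16)) = -1594/(550 + 256 - 240) = -1594/566 = -1594*1/566 = -797/283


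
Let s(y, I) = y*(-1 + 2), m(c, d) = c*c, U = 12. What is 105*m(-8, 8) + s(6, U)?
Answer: 6726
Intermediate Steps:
m(c, d) = c**2
s(y, I) = y (s(y, I) = y*1 = y)
105*m(-8, 8) + s(6, U) = 105*(-8)**2 + 6 = 105*64 + 6 = 6720 + 6 = 6726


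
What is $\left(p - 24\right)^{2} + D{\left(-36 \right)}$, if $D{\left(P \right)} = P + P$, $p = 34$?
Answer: $28$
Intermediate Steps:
$D{\left(P \right)} = 2 P$
$\left(p - 24\right)^{2} + D{\left(-36 \right)} = \left(34 - 24\right)^{2} + 2 \left(-36\right) = 10^{2} - 72 = 100 - 72 = 28$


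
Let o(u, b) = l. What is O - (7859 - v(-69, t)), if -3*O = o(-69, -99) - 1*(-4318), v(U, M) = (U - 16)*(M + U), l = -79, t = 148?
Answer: -15987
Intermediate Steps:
o(u, b) = -79
v(U, M) = (-16 + U)*(M + U)
O = -1413 (O = -(-79 - 1*(-4318))/3 = -(-79 + 4318)/3 = -⅓*4239 = -1413)
O - (7859 - v(-69, t)) = -1413 - (7859 - ((-69)² - 16*148 - 16*(-69) + 148*(-69))) = -1413 - (7859 - (4761 - 2368 + 1104 - 10212)) = -1413 - (7859 - 1*(-6715)) = -1413 - (7859 + 6715) = -1413 - 1*14574 = -1413 - 14574 = -15987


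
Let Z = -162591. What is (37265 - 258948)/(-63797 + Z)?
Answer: 221683/226388 ≈ 0.97922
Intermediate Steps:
(37265 - 258948)/(-63797 + Z) = (37265 - 258948)/(-63797 - 162591) = -221683/(-226388) = -221683*(-1/226388) = 221683/226388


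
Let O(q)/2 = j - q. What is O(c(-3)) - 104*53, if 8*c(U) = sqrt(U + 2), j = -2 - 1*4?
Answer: -5524 - I/4 ≈ -5524.0 - 0.25*I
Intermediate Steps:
j = -6 (j = -2 - 4 = -6)
c(U) = sqrt(2 + U)/8 (c(U) = sqrt(U + 2)/8 = sqrt(2 + U)/8)
O(q) = -12 - 2*q (O(q) = 2*(-6 - q) = -12 - 2*q)
O(c(-3)) - 104*53 = (-12 - sqrt(2 - 3)/4) - 104*53 = (-12 - sqrt(-1)/4) - 5512 = (-12 - I/4) - 5512 = -5524 - I/4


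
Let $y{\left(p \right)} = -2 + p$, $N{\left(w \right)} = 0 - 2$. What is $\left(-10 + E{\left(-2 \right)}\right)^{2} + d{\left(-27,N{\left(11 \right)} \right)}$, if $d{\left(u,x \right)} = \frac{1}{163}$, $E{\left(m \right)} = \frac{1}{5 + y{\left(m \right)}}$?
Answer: $\frac{13204}{163} \approx 81.006$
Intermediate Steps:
$N{\left(w \right)} = -2$
$E{\left(m \right)} = \frac{1}{3 + m}$ ($E{\left(m \right)} = \frac{1}{5 + \left(-2 + m\right)} = \frac{1}{3 + m}$)
$d{\left(u,x \right)} = \frac{1}{163}$
$\left(-10 + E{\left(-2 \right)}\right)^{2} + d{\left(-27,N{\left(11 \right)} \right)} = \left(-10 + \frac{1}{3 - 2}\right)^{2} + \frac{1}{163} = \left(-10 + 1^{-1}\right)^{2} + \frac{1}{163} = \left(-10 + 1\right)^{2} + \frac{1}{163} = \left(-9\right)^{2} + \frac{1}{163} = 81 + \frac{1}{163} = \frac{13204}{163}$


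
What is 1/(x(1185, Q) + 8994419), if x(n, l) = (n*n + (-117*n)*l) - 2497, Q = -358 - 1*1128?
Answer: 1/216422617 ≈ 4.6206e-9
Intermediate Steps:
Q = -1486 (Q = -358 - 1128 = -1486)
x(n, l) = -2497 + n² - 117*l*n (x(n, l) = (n² - 117*l*n) - 2497 = -2497 + n² - 117*l*n)
1/(x(1185, Q) + 8994419) = 1/((-2497 + 1185² - 117*(-1486)*1185) + 8994419) = 1/((-2497 + 1404225 + 206026470) + 8994419) = 1/(207428198 + 8994419) = 1/216422617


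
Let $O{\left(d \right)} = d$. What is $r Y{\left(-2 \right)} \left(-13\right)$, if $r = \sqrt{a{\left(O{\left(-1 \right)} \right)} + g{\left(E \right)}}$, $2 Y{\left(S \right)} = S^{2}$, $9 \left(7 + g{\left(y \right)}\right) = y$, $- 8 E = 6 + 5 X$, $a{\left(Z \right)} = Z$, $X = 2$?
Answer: $- \frac{26 i \sqrt{74}}{3} \approx - 74.553 i$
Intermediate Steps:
$E = -2$ ($E = - \frac{6 + 5 \cdot 2}{8} = - \frac{6 + 10}{8} = \left(- \frac{1}{8}\right) 16 = -2$)
$g{\left(y \right)} = -7 + \frac{y}{9}$
$Y{\left(S \right)} = \frac{S^{2}}{2}$
$r = \frac{i \sqrt{74}}{3}$ ($r = \sqrt{-1 + \left(-7 + \frac{1}{9} \left(-2\right)\right)} = \sqrt{-1 - \frac{65}{9}} = \sqrt{- \frac{74}{9}} = \frac{i \sqrt{74}}{3} \approx 2.8674 i$)
$r Y{\left(-2 \right)} \left(-13\right) = \frac{i \sqrt{74}}{3} \frac{\left(-2\right)^{2}}{2} \left(-13\right) = \frac{i \sqrt{74}}{3} \cdot \frac{1}{2} \cdot 4 \left(-13\right) = \frac{i \sqrt{74}}{3} \cdot 2 \left(-13\right) = \frac{2 i \sqrt{74}}{3} \left(-13\right) = - \frac{26 i \sqrt{74}}{3}$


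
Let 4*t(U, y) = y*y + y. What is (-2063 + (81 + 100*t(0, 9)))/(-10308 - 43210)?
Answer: -134/26759 ≈ -0.0050077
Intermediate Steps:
t(U, y) = y/4 + y**2/4 (t(U, y) = (y*y + y)/4 = (y**2 + y)/4 = (y + y**2)/4 = y/4 + y**2/4)
(-2063 + (81 + 100*t(0, 9)))/(-10308 - 43210) = (-2063 + (81 + 100*((1/4)*9*(1 + 9))))/(-10308 - 43210) = (-2063 + (81 + 100*((1/4)*9*10)))/(-53518) = (-2063 + (81 + 100*(45/2)))*(-1/53518) = (-2063 + (81 + 2250))*(-1/53518) = (-2063 + 2331)*(-1/53518) = 268*(-1/53518) = -134/26759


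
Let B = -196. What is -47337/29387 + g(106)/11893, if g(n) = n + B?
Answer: -565623771/349499591 ≈ -1.6184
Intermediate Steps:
g(n) = -196 + n (g(n) = n - 196 = -196 + n)
-47337/29387 + g(106)/11893 = -47337/29387 + (-196 + 106)/11893 = -47337*1/29387 - 90*1/11893 = -47337/29387 - 90/11893 = -565623771/349499591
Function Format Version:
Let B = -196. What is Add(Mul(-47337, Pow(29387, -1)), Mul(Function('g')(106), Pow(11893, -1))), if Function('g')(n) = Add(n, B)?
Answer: Rational(-565623771, 349499591) ≈ -1.6184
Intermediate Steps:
Function('g')(n) = Add(-196, n) (Function('g')(n) = Add(n, -196) = Add(-196, n))
Add(Mul(-47337, Pow(29387, -1)), Mul(Function('g')(106), Pow(11893, -1))) = Add(Mul(-47337, Pow(29387, -1)), Mul(Add(-196, 106), Pow(11893, -1))) = Add(Mul(-47337, Rational(1, 29387)), Mul(-90, Rational(1, 11893))) = Add(Rational(-47337, 29387), Rational(-90, 11893)) = Rational(-565623771, 349499591)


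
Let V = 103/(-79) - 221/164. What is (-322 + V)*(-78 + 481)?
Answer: -1695091749/12956 ≈ -1.3083e+5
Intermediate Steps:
V = -34351/12956 (V = 103*(-1/79) - 221*1/164 = -103/79 - 221/164 = -34351/12956 ≈ -2.6514)
(-322 + V)*(-78 + 481) = (-322 - 34351/12956)*(-78 + 481) = -4206183/12956*403 = -1695091749/12956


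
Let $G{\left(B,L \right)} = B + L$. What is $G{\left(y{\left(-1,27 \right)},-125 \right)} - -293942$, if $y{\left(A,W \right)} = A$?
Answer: $293816$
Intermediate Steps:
$G{\left(y{\left(-1,27 \right)},-125 \right)} - -293942 = \left(-1 - 125\right) - -293942 = -126 + 293942 = 293816$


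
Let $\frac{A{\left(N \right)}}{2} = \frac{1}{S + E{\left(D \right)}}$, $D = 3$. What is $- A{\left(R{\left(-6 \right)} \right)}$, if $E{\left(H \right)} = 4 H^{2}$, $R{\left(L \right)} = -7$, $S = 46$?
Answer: $- \frac{1}{41} \approx -0.02439$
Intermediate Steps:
$A{\left(N \right)} = \frac{1}{41}$ ($A{\left(N \right)} = \frac{2}{46 + 4 \cdot 3^{2}} = \frac{2}{46 + 4 \cdot 9} = \frac{2}{46 + 36} = \frac{2}{82} = 2 \cdot \frac{1}{82} = \frac{1}{41}$)
$- A{\left(R{\left(-6 \right)} \right)} = \left(-1\right) \frac{1}{41} = - \frac{1}{41}$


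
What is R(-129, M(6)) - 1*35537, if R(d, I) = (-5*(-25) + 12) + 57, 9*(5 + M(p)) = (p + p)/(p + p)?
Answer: -35343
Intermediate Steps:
M(p) = -44/9 (M(p) = -5 + ((p + p)/(p + p))/9 = -5 + ((2*p)/((2*p)))/9 = -5 + ((2*p)*(1/(2*p)))/9 = -5 + (⅑)*1 = -5 + ⅑ = -44/9)
R(d, I) = 194 (R(d, I) = (125 + 12) + 57 = 137 + 57 = 194)
R(-129, M(6)) - 1*35537 = 194 - 1*35537 = 194 - 35537 = -35343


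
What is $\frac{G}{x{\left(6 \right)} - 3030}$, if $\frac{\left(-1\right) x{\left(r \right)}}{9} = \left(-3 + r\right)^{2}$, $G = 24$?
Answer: $- \frac{8}{1037} \approx -0.0077146$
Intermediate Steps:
$x{\left(r \right)} = - 9 \left(-3 + r\right)^{2}$
$\frac{G}{x{\left(6 \right)} - 3030} = \frac{24}{- 9 \left(-3 + 6\right)^{2} - 3030} = \frac{24}{- 9 \cdot 3^{2} - 3030} = \frac{24}{\left(-9\right) 9 - 3030} = \frac{24}{-81 - 3030} = \frac{24}{-3111} = 24 \left(- \frac{1}{3111}\right) = - \frac{8}{1037}$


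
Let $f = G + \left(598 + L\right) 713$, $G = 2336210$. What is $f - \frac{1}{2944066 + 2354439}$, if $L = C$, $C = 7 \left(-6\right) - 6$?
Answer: $\frac{14456229101799}{5298505} \approx 2.7284 \cdot 10^{6}$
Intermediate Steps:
$C = -48$ ($C = -42 - 6 = -48$)
$L = -48$
$f = 2728360$ ($f = 2336210 + \left(598 - 48\right) 713 = 2336210 + 550 \cdot 713 = 2336210 + 392150 = 2728360$)
$f - \frac{1}{2944066 + 2354439} = 2728360 - \frac{1}{2944066 + 2354439} = 2728360 - \frac{1}{5298505} = \frac{14456229101799}{5298505}$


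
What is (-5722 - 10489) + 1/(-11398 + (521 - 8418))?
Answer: -312791246/19295 ≈ -16211.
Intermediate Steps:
(-5722 - 10489) + 1/(-11398 + (521 - 8418)) = -16211 + 1/(-11398 - 7897) = -16211 + 1/(-19295) = -16211 - 1/19295 = -312791246/19295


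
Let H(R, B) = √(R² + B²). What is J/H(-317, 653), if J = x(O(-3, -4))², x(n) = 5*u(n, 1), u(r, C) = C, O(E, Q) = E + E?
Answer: 25*√526898/526898 ≈ 0.034441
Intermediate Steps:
O(E, Q) = 2*E
H(R, B) = √(B² + R²)
x(n) = 5 (x(n) = 5*1 = 5)
J = 25 (J = 5² = 25)
J/H(-317, 653) = 25/(√(653² + (-317)²)) = 25/(√(426409 + 100489)) = 25/(√526898) = 25*(√526898/526898) = 25*√526898/526898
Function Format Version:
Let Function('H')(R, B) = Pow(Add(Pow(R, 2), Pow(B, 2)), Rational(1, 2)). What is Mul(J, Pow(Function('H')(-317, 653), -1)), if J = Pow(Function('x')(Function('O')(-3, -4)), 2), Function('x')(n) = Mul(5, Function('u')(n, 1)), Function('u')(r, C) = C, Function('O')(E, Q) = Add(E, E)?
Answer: Mul(Rational(25, 526898), Pow(526898, Rational(1, 2))) ≈ 0.034441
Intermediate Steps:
Function('O')(E, Q) = Mul(2, E)
Function('H')(R, B) = Pow(Add(Pow(B, 2), Pow(R, 2)), Rational(1, 2))
Function('x')(n) = 5 (Function('x')(n) = Mul(5, 1) = 5)
J = 25 (J = Pow(5, 2) = 25)
Mul(J, Pow(Function('H')(-317, 653), -1)) = Mul(25, Pow(Pow(Add(Pow(653, 2), Pow(-317, 2)), Rational(1, 2)), -1)) = Mul(25, Pow(Pow(Add(426409, 100489), Rational(1, 2)), -1)) = Mul(25, Pow(Pow(526898, Rational(1, 2)), -1)) = Mul(25, Mul(Rational(1, 526898), Pow(526898, Rational(1, 2)))) = Mul(Rational(25, 526898), Pow(526898, Rational(1, 2)))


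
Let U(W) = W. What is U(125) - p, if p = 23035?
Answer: -22910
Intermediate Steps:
U(125) - p = 125 - 1*23035 = 125 - 23035 = -22910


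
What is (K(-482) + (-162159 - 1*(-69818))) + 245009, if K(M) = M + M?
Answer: 151704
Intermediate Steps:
K(M) = 2*M
(K(-482) + (-162159 - 1*(-69818))) + 245009 = (2*(-482) + (-162159 - 1*(-69818))) + 245009 = (-964 + (-162159 + 69818)) + 245009 = (-964 - 92341) + 245009 = -93305 + 245009 = 151704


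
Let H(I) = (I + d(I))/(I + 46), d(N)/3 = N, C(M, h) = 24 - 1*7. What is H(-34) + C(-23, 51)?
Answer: 17/3 ≈ 5.6667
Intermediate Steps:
C(M, h) = 17 (C(M, h) = 24 - 7 = 17)
d(N) = 3*N
H(I) = 4*I/(46 + I) (H(I) = (I + 3*I)/(I + 46) = (4*I)/(46 + I) = 4*I/(46 + I))
H(-34) + C(-23, 51) = 4*(-34)/(46 - 34) + 17 = 4*(-34)/12 + 17 = 4*(-34)*(1/12) + 17 = -34/3 + 17 = 17/3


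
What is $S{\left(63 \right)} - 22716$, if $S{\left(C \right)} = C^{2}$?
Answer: $-18747$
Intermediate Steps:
$S{\left(63 \right)} - 22716 = 63^{2} - 22716 = 3969 - 22716 = -18747$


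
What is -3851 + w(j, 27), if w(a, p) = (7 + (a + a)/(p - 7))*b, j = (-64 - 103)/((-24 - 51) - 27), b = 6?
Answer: -647363/170 ≈ -3808.0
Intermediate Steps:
j = 167/102 (j = -167/(-75 - 27) = -167/(-102) = -167*(-1/102) = 167/102 ≈ 1.6373)
w(a, p) = 42 + 12*a/(-7 + p) (w(a, p) = (7 + (a + a)/(p - 7))*6 = (7 + (2*a)/(-7 + p))*6 = (7 + 2*a/(-7 + p))*6 = 42 + 12*a/(-7 + p))
-3851 + w(j, 27) = -3851 + 6*(-49 + 2*(167/102) + 7*27)/(-7 + 27) = -3851 + 6*(-49 + 167/51 + 189)/20 = -3851 + 6*(1/20)*(7307/51) = -3851 + 7307/170 = -647363/170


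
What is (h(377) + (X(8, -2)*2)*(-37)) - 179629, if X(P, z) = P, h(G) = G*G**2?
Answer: 53402412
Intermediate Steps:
h(G) = G**3
(h(377) + (X(8, -2)*2)*(-37)) - 179629 = (377**3 + (8*2)*(-37)) - 179629 = (53582633 + 16*(-37)) - 179629 = (53582633 - 592) - 179629 = 53582041 - 179629 = 53402412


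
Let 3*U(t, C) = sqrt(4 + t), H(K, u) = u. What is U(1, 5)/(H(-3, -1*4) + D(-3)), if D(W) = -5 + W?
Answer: -sqrt(5)/36 ≈ -0.062113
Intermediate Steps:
U(t, C) = sqrt(4 + t)/3
U(1, 5)/(H(-3, -1*4) + D(-3)) = (sqrt(4 + 1)/3)/(-1*4 + (-5 - 3)) = (sqrt(5)/3)/(-4 - 8) = (sqrt(5)/3)/(-12) = (sqrt(5)/3)*(-1/12) = -sqrt(5)/36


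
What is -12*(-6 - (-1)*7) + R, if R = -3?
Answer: -15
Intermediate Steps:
-12*(-6 - (-1)*7) + R = -12*(-6 - (-1)*7) - 3 = -12*(-6 - 1*(-7)) - 3 = -12*(-6 + 7) - 3 = -12*1 - 3 = -12 - 3 = -15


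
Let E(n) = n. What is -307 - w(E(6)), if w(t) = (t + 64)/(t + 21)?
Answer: -8359/27 ≈ -309.59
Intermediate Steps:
w(t) = (64 + t)/(21 + t)
-307 - w(E(6)) = -307 - (64 + 6)/(21 + 6) = -307 - 70/27 = -8359/27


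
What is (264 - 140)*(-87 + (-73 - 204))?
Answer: -45136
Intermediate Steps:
(264 - 140)*(-87 + (-73 - 204)) = 124*(-87 - 277) = 124*(-364) = -45136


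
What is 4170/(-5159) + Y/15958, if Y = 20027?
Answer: 36774433/82327322 ≈ 0.44669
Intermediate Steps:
4170/(-5159) + Y/15958 = 4170/(-5159) + 20027/15958 = 4170*(-1/5159) + 20027*(1/15958) = -4170/5159 + 20027/15958 = 36774433/82327322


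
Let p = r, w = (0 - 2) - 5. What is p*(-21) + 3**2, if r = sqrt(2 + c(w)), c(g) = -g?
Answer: -54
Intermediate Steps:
w = -7 (w = -2 - 5 = -7)
r = 3 (r = sqrt(2 - 1*(-7)) = sqrt(2 + 7) = sqrt(9) = 3)
p = 3
p*(-21) + 3**2 = 3*(-21) + 3**2 = -63 + 9 = -54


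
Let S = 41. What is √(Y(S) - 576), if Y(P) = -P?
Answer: I*√617 ≈ 24.839*I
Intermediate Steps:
√(Y(S) - 576) = √(-1*41 - 576) = √(-41 - 576) = √(-617) = I*√617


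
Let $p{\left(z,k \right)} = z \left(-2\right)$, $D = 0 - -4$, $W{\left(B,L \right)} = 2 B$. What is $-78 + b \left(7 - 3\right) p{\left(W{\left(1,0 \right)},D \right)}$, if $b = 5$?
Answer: $-158$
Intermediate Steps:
$D = 4$ ($D = 0 + 4 = 4$)
$p{\left(z,k \right)} = - 2 z$
$-78 + b \left(7 - 3\right) p{\left(W{\left(1,0 \right)},D \right)} = -78 + 5 \left(7 - 3\right) \left(- 2 \cdot 2 \cdot 1\right) = -78 + 5 \cdot 4 \left(\left(-2\right) 2\right) = -78 + 20 \left(-4\right) = -78 - 80 = -158$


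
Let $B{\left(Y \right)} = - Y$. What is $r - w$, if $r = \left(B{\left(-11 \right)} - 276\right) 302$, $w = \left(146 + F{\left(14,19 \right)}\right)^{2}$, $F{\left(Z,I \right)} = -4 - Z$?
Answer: $-96414$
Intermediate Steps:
$w = 16384$ ($w = \left(146 - 18\right)^{2} = 128^{2} = 16384$)
$r = -80030$ ($r = \left(\left(-1\right) \left(-11\right) - 276\right) 302 = \left(11 - 276\right) 302 = \left(-265\right) 302 = -80030$)
$r - w = -80030 - 16384 = -96414$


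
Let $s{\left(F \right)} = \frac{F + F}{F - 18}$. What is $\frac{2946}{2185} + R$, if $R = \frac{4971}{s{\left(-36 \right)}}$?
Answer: $\frac{32596689}{8740} \approx 3729.6$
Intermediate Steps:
$s{\left(F \right)} = \frac{2 F}{-18 + F}$
$R = \frac{14913}{4}$ ($R = \frac{4971}{2 \left(-36\right) \frac{1}{-18 - 36}} = \frac{4971}{2 \left(-36\right) \frac{1}{-54}} = \frac{4971}{2 \left(-36\right) \left(- \frac{1}{54}\right)} = \frac{4971}{\frac{4}{3}} = 4971 \cdot \frac{3}{4} = \frac{14913}{4} \approx 3728.3$)
$\frac{2946}{2185} + R = \frac{2946}{2185} + \frac{14913}{4} = \frac{32596689}{8740}$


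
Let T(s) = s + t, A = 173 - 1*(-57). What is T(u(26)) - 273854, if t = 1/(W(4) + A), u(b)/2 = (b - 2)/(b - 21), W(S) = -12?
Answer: -298490391/1090 ≈ -2.7384e+5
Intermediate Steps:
A = 230 (A = 173 + 57 = 230)
u(b) = 2*(-2 + b)/(-21 + b) (u(b) = 2*((b - 2)/(b - 21)) = 2*((-2 + b)/(-21 + b)) = 2*(-2 + b)/(-21 + b))
t = 1/218 (t = 1/(-12 + 230) = 1/218 ≈ 0.0045872)
T(s) = 1/218 + s (T(s) = s + 1/218 = 1/218 + s)
T(u(26)) - 273854 = (1/218 + 2*(-2 + 26)/(-21 + 26)) - 273854 = (1/218 + 2*24/5) - 273854 = (1/218 + 2*(⅕)*24) - 273854 = (1/218 + 48/5) - 273854 = 10469/1090 - 273854 = -298490391/1090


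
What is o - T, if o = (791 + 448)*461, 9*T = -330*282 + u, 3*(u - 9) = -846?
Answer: 1744648/3 ≈ 5.8155e+5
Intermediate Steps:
u = -273 (u = 9 + (⅓)*(-846) = 9 - 282 = -273)
T = -31111/3 (T = (-330*282 - 273)/9 = (-93060 - 273)/9 = (⅑)*(-93333) = -31111/3 ≈ -10370.)
o = 571179 (o = 1239*461 = 571179)
o - T = 571179 - 1*(-31111/3) = 571179 + 31111/3 = 1744648/3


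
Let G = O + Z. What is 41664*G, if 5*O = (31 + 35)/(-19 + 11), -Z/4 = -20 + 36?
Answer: -13676208/5 ≈ -2.7352e+6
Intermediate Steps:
Z = -64 (Z = -4*(-20 + 36) = -4*16 = -64)
O = -33/20 (O = ((31 + 35)/(-19 + 11))/5 = (66/(-8))/5 = (66*(-⅛))/5 = (⅕)*(-33/4) = -33/20 ≈ -1.6500)
G = -1313/20 (G = -33/20 - 64 = -1313/20 ≈ -65.650)
41664*G = 41664*(-1313/20) = -13676208/5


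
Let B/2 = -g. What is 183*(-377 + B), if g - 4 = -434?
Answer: 88389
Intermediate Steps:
g = -430 (g = 4 - 434 = -430)
B = 860 (B = 2*(-1*(-430)) = 2*430 = 860)
183*(-377 + B) = 183*(-377 + 860) = 183*483 = 88389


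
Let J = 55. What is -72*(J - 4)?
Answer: -3672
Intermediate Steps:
-72*(J - 4) = -72*(55 - 4) = -72*51 = -3672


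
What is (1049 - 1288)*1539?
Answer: -367821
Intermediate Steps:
(1049 - 1288)*1539 = -239*1539 = -367821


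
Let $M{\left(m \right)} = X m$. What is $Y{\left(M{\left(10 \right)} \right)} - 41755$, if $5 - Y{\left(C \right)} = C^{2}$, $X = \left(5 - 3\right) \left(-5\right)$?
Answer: $-51750$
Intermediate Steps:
$X = -10$ ($X = 2 \left(-5\right) = -10$)
$M{\left(m \right)} = - 10 m$
$Y{\left(C \right)} = 5 - C^{2}$
$Y{\left(M{\left(10 \right)} \right)} - 41755 = \left(5 - \left(\left(-10\right) 10\right)^{2}\right) - 41755 = \left(5 - \left(-100\right)^{2}\right) - 41755 = \left(5 - 10000\right) - 41755 = -9995 - 41755 = -51750$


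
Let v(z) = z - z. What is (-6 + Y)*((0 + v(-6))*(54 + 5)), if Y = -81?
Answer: 0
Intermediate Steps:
v(z) = 0
(-6 + Y)*((0 + v(-6))*(54 + 5)) = (-6 - 81)*((0 + 0)*(54 + 5)) = -0*59 = -87*0 = 0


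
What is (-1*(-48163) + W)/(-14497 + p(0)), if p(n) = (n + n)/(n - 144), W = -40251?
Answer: -7912/14497 ≈ -0.54577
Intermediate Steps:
p(n) = 2*n/(-144 + n) (p(n) = (2*n)/(-144 + n) = 2*n/(-144 + n))
(-1*(-48163) + W)/(-14497 + p(0)) = (-1*(-48163) - 40251)/(-14497 + 2*0/(-144 + 0)) = (48163 - 40251)/(-14497 + 2*0/(-144)) = 7912/(-14497 + 2*0*(-1/144)) = 7912/(-14497 + 0) = 7912/(-14497) = 7912*(-1/14497) = -7912/14497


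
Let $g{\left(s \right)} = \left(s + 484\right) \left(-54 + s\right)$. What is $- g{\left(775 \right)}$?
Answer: $-907739$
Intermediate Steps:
$g{\left(s \right)} = \left(-54 + s\right) \left(484 + s\right)$ ($g{\left(s \right)} = \left(484 + s\right) \left(-54 + s\right) = \left(-54 + s\right) \left(484 + s\right)$)
$- g{\left(775 \right)} = - (-26136 + 775^{2} + 430 \cdot 775) = - (-26136 + 600625 + 333250) = \left(-1\right) 907739 = -907739$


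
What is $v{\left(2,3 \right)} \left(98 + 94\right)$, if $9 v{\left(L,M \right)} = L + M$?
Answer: $\frac{320}{3} \approx 106.67$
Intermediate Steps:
$v{\left(L,M \right)} = \frac{L}{9} + \frac{M}{9}$ ($v{\left(L,M \right)} = \frac{L + M}{9} = \frac{L}{9} + \frac{M}{9}$)
$v{\left(2,3 \right)} \left(98 + 94\right) = \left(\frac{1}{9} \cdot 2 + \frac{1}{9} \cdot 3\right) \left(98 + 94\right) = \left(\frac{2}{9} + \frac{1}{3}\right) 192 = \frac{5}{9} \cdot 192 = \frac{320}{3}$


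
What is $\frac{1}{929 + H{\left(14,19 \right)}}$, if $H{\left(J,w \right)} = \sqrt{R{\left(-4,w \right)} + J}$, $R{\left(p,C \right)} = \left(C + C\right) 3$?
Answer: $\frac{929}{862913} - \frac{8 \sqrt{2}}{862913} \approx 0.0010635$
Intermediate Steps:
$R{\left(p,C \right)} = 6 C$ ($R{\left(p,C \right)} = 2 C 3 = 6 C$)
$H{\left(J,w \right)} = \sqrt{J + 6 w}$ ($H{\left(J,w \right)} = \sqrt{6 w + J} = \sqrt{J + 6 w}$)
$\frac{1}{929 + H{\left(14,19 \right)}} = \frac{1}{929 + \sqrt{14 + 6 \cdot 19}} = \frac{1}{929 + \sqrt{14 + 114}} = \frac{1}{929 + \sqrt{128}} = \frac{1}{929 + 8 \sqrt{2}}$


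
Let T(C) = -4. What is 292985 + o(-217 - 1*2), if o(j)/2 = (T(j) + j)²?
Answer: 392443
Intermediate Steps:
o(j) = 2*(-4 + j)²
292985 + o(-217 - 1*2) = 292985 + 2*(-4 + (-217 - 1*2))² = 292985 + 2*(-4 + (-217 - 2))² = 292985 + 2*(-4 - 219)² = 292985 + 2*(-223)² = 292985 + 2*49729 = 292985 + 99458 = 392443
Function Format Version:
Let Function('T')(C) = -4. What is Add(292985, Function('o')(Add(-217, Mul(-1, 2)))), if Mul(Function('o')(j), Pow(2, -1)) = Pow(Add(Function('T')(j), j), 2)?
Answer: 392443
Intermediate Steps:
Function('o')(j) = Mul(2, Pow(Add(-4, j), 2))
Add(292985, Function('o')(Add(-217, Mul(-1, 2)))) = Add(292985, Mul(2, Pow(Add(-4, Add(-217, Mul(-1, 2))), 2))) = Add(292985, Mul(2, Pow(Add(-4, Add(-217, -2)), 2))) = Add(292985, Mul(2, Pow(Add(-4, -219), 2))) = Add(292985, Mul(2, Pow(-223, 2))) = Add(292985, Mul(2, 49729)) = Add(292985, 99458) = 392443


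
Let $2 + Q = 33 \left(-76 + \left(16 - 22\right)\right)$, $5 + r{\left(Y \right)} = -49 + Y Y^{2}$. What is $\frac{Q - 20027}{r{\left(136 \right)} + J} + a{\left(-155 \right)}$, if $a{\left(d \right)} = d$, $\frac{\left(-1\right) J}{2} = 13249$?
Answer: $- \frac{385802855}{2488904} \approx -155.01$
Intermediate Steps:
$J = -26498$ ($J = \left(-2\right) 13249 = -26498$)
$r{\left(Y \right)} = -54 + Y^{3}$ ($r{\left(Y \right)} = -5 + \left(-49 + Y Y^{2}\right) = -5 + \left(-49 + Y^{3}\right) = -54 + Y^{3}$)
$Q = -2708$ ($Q = -2 + 33 \left(-76 + \left(16 - 22\right)\right) = -2 + 33 \left(-76 - 6\right) = -2 + 33 \left(-82\right) = -2 - 2706 = -2708$)
$\frac{Q - 20027}{r{\left(136 \right)} + J} + a{\left(-155 \right)} = \frac{-2708 - 20027}{\left(-54 + 136^{3}\right) - 26498} - 155 = - \frac{22735}{\left(-54 + 2515456\right) - 26498} - 155 = - \frac{22735}{2515402 - 26498} - 155 = - \frac{22735}{2488904} - 155 = - \frac{385802855}{2488904}$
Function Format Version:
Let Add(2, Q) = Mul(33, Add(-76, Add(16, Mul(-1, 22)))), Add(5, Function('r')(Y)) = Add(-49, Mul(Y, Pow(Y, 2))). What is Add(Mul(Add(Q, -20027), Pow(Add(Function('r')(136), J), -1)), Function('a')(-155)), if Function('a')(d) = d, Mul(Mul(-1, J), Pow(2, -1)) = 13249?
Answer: Rational(-385802855, 2488904) ≈ -155.01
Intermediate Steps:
J = -26498 (J = Mul(-2, 13249) = -26498)
Function('r')(Y) = Add(-54, Pow(Y, 3)) (Function('r')(Y) = Add(-5, Add(-49, Mul(Y, Pow(Y, 2)))) = Add(-5, Add(-49, Pow(Y, 3))) = Add(-54, Pow(Y, 3)))
Q = -2708 (Q = Add(-2, Mul(33, Add(-76, Add(16, Mul(-1, 22))))) = Add(-2, Mul(33, Add(-76, Add(16, -22)))) = Add(-2, Mul(33, Add(-76, -6))) = Add(-2, Mul(33, -82)) = Add(-2, -2706) = -2708)
Add(Mul(Add(Q, -20027), Pow(Add(Function('r')(136), J), -1)), Function('a')(-155)) = Add(Mul(Add(-2708, -20027), Pow(Add(Add(-54, Pow(136, 3)), -26498), -1)), -155) = Add(Mul(-22735, Pow(Add(Add(-54, 2515456), -26498), -1)), -155) = Add(Mul(-22735, Pow(Add(2515402, -26498), -1)), -155) = Add(Mul(-22735, Pow(2488904, -1)), -155) = Add(Mul(-22735, Rational(1, 2488904)), -155) = Add(Rational(-22735, 2488904), -155) = Rational(-385802855, 2488904)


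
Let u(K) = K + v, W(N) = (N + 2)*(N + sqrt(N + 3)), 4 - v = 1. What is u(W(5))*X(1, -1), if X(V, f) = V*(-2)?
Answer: -76 - 28*sqrt(2) ≈ -115.60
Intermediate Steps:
v = 3 (v = 4 - 1*1 = 4 - 1 = 3)
W(N) = (2 + N)*(N + sqrt(3 + N))
X(V, f) = -2*V
u(K) = 3 + K (u(K) = K + 3 = 3 + K)
u(W(5))*X(1, -1) = (3 + (5**2 + 2*5 + 2*sqrt(3 + 5) + 5*sqrt(3 + 5)))*(-2*1) = (3 + (25 + 10 + 2*sqrt(8) + 5*sqrt(8)))*(-2) = (3 + (25 + 10 + 2*(2*sqrt(2)) + 5*(2*sqrt(2))))*(-2) = (3 + (25 + 10 + 4*sqrt(2) + 10*sqrt(2)))*(-2) = (3 + (35 + 14*sqrt(2)))*(-2) = (38 + 14*sqrt(2))*(-2) = -76 - 28*sqrt(2)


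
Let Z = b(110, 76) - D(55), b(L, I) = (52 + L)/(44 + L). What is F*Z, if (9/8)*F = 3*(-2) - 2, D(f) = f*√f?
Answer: -576/77 + 3520*√55/9 ≈ 2893.1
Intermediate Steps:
D(f) = f^(3/2)
b(L, I) = (52 + L)/(44 + L)
F = -64/9 (F = 8*(3*(-2) - 2)/9 = 8*(-6 - 2)/9 = (8/9)*(-8) = -64/9 ≈ -7.1111)
Z = 81/77 - 55*√55 (Z = (52 + 110)/(44 + 110) - 55^(3/2) = 162/154 - 55*√55 = (1/154)*162 - 55*√55 = 81/77 - 55*√55 ≈ -406.84)
F*Z = -64*(81/77 - 55*√55)/9 = -576/77 + 3520*√55/9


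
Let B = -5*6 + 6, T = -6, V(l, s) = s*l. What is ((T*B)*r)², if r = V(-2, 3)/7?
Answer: 746496/49 ≈ 15235.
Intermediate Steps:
V(l, s) = l*s
B = -24 (B = -30 + 6 = -24)
r = -6/7 (r = -2*3/7 = -6*⅐ = -6/7 ≈ -0.85714)
((T*B)*r)² = (-6*(-24)*(-6/7))² = (144*(-6/7))² = (-864/7)² = 746496/49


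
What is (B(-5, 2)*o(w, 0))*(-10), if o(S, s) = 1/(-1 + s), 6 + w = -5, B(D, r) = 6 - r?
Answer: 40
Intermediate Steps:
w = -11 (w = -6 - 5 = -11)
(B(-5, 2)*o(w, 0))*(-10) = ((6 - 1*2)/(-1 + 0))*(-10) = ((6 - 2)/(-1))*(-10) = (4*(-1))*(-10) = -4*(-10) = 40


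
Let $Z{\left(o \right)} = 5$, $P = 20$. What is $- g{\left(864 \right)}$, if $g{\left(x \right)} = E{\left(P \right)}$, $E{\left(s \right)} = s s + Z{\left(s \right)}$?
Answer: $-405$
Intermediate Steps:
$E{\left(s \right)} = 5 + s^{2}$ ($E{\left(s \right)} = s s + 5 = s^{2} + 5 = 5 + s^{2}$)
$g{\left(x \right)} = 405$ ($g{\left(x \right)} = 5 + 20^{2} = 5 + 400 = 405$)
$- g{\left(864 \right)} = \left(-1\right) 405 = -405$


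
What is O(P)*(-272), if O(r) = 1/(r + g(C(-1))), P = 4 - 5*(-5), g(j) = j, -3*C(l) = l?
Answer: -102/11 ≈ -9.2727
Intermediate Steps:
C(l) = -l/3
P = 29 (P = 4 + 25 = 29)
O(r) = 1/(⅓ + r) (O(r) = 1/(r - ⅓*(-1)) = 1/(r + ⅓) = 1/(⅓ + r))
O(P)*(-272) = (3/(1 + 3*29))*(-272) = (3/(1 + 87))*(-272) = (3/88)*(-272) = -102/11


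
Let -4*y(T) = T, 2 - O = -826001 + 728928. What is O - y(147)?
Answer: 388447/4 ≈ 97112.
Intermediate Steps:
O = 97075 (O = 2 - (-826001 + 728928) = 2 - 1*(-97073) = 2 + 97073 = 97075)
y(T) = -T/4
O - y(147) = 97075 - (-1)*147/4 = 97075 - 1*(-147/4) = 97075 + 147/4 = 388447/4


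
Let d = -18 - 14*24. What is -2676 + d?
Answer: -3030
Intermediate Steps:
d = -354 (d = -18 - 336 = -354)
-2676 + d = -2676 - 354 = -3030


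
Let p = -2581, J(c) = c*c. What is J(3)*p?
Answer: -23229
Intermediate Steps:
J(c) = c²
J(3)*p = 3²*(-2581) = 9*(-2581) = -23229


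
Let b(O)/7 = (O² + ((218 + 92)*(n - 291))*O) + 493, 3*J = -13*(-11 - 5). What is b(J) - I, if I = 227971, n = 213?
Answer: -107336072/9 ≈ -1.1926e+7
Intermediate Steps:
J = 208/3 (J = (-13*(-11 - 5))/3 = (-13*(-16))/3 = (⅓)*208 = 208/3 ≈ 69.333)
b(O) = 3451 - 169260*O + 7*O² (b(O) = 7*((O² + ((218 + 92)*(213 - 291))*O) + 493) = 7*((O² + (310*(-78))*O) + 493) = 7*((O² - 24180*O) + 493) = 7*(493 + O² - 24180*O) = 3451 - 169260*O + 7*O²)
b(J) - I = (3451 - 169260*208/3 + 7*(208/3)²) - 1*227971 = (3451 - 11735360 + 7*(43264/9)) - 227971 = (3451 - 11735360 + 302848/9) - 227971 = -105284333/9 - 227971 = -107336072/9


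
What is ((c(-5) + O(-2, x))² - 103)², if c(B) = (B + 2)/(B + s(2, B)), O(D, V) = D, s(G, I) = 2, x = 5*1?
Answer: 10404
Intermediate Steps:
x = 5
c(B) = 1 (c(B) = (B + 2)/(B + 2) = (2 + B)/(2 + B) = 1)
((c(-5) + O(-2, x))² - 103)² = ((1 - 2)² - 103)² = ((-1)² - 103)² = (1 - 103)² = (-102)² = 10404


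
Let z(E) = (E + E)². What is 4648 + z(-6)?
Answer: 4792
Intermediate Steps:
z(E) = 4*E² (z(E) = (2*E)² = 4*E²)
4648 + z(-6) = 4648 + 4*(-6)² = 4648 + 4*36 = 4648 + 144 = 4792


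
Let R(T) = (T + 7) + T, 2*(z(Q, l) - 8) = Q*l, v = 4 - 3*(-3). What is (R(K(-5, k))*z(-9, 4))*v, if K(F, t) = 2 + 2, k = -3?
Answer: -1950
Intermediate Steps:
v = 13 (v = 4 + 9 = 13)
K(F, t) = 4
z(Q, l) = 8 + Q*l/2 (z(Q, l) = 8 + (Q*l)/2 = 8 + Q*l/2)
R(T) = 7 + 2*T (R(T) = (7 + T) + T = 7 + 2*T)
(R(K(-5, k))*z(-9, 4))*v = ((7 + 2*4)*(8 + (1/2)*(-9)*4))*13 = ((7 + 8)*(8 - 18))*13 = (15*(-10))*13 = -150*13 = -1950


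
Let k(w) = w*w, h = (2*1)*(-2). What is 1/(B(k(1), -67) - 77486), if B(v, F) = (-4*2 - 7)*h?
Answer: -1/77426 ≈ -1.2916e-5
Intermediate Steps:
h = -4 (h = 2*(-2) = -4)
k(w) = w**2
B(v, F) = 60 (B(v, F) = (-4*2 - 7)*(-4) = (-8 - 7)*(-4) = -15*(-4) = 60)
1/(B(k(1), -67) - 77486) = 1/(60 - 77486) = 1/(-77426) = -1/77426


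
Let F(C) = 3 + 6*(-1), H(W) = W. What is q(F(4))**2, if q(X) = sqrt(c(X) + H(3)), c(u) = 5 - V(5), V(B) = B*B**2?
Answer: -117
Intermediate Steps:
V(B) = B**3
F(C) = -3 (F(C) = 3 - 6 = -3)
c(u) = -120 (c(u) = 5 - 1*5**3 = 5 - 1*125 = 5 - 125 = -120)
q(X) = 3*I*sqrt(13) (q(X) = sqrt(-120 + 3) = sqrt(-117) = 3*I*sqrt(13))
q(F(4))**2 = (3*I*sqrt(13))**2 = -117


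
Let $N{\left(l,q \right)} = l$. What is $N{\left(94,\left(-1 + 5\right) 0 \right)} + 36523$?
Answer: $36617$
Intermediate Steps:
$N{\left(94,\left(-1 + 5\right) 0 \right)} + 36523 = 94 + 36523 = 36617$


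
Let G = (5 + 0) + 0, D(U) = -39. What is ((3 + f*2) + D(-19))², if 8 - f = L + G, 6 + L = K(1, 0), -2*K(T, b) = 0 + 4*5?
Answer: 4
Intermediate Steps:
K(T, b) = -10 (K(T, b) = -(0 + 4*5)/2 = -(0 + 20)/2 = -½*20 = -10)
L = -16 (L = -6 - 10 = -16)
G = 5 (G = 5 + 0 = 5)
f = 19 (f = 8 - (-16 + 5) = 8 - 1*(-11) = 8 + 11 = 19)
((3 + f*2) + D(-19))² = ((3 + 19*2) - 39)² = ((3 + 38) - 39)² = (41 - 39)² = 2² = 4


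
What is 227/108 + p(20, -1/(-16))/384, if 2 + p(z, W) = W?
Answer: 115945/55296 ≈ 2.0968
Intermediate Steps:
p(z, W) = -2 + W
227/108 + p(20, -1/(-16))/384 = 227/108 + (-2 - 1/(-16))/384 = 227*(1/108) + (-2 - 1*(-1/16))*(1/384) = 227/108 + (-2 + 1/16)*(1/384) = 227/108 - 31/16*1/384 = 227/108 - 31/6144 = 115945/55296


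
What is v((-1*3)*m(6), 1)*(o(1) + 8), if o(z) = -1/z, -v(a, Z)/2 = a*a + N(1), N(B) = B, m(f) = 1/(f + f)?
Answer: -119/8 ≈ -14.875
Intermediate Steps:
m(f) = 1/(2*f)
v(a, Z) = -2 - 2*a**2 (v(a, Z) = -2*(a*a + 1) = -2*(a**2 + 1) = -2*(1 + a**2) = -2 - 2*a**2)
v((-1*3)*m(6), 1)*(o(1) + 8) = (-2 - 2*((-1*3)*((1/2)/6))**2)*(-1/1 + 8) = (-2 - 2*(-3/(2*6))**2)*(-1*1 + 8) = (-2 - 2*(-3*1/12)**2)*(-1 + 8) = (-2 - 2*(-1/4)**2)*7 = (-2 - 2*1/16)*7 = (-2 - 1/8)*7 = -17/8*7 = -119/8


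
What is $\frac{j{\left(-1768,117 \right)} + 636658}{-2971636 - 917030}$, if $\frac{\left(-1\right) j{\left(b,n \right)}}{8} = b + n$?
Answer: $- \frac{108311}{648111} \approx -0.16712$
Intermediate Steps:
$j{\left(b,n \right)} = - 8 b - 8 n$ ($j{\left(b,n \right)} = - 8 \left(b + n\right) = - 8 b - 8 n$)
$\frac{j{\left(-1768,117 \right)} + 636658}{-2971636 - 917030} = \frac{\left(\left(-8\right) \left(-1768\right) - 936\right) + 636658}{-2971636 - 917030} = \frac{\left(14144 - 936\right) + 636658}{-3888666} = \left(13208 + 636658\right) \left(- \frac{1}{3888666}\right) = 649866 \left(- \frac{1}{3888666}\right) = - \frac{108311}{648111}$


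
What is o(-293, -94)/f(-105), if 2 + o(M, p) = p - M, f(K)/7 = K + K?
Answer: -197/1470 ≈ -0.13401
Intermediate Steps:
f(K) = 14*K (f(K) = 7*(K + K) = 7*(2*K) = 14*K)
o(M, p) = -2 + p - M (o(M, p) = -2 + (p - M) = -2 + p - M)
o(-293, -94)/f(-105) = (-2 - 94 - 1*(-293))/((14*(-105))) = (-2 - 94 + 293)/(-1470) = 197*(-1/1470) = -197/1470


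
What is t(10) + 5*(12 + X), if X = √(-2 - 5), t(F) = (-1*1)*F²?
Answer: -40 + 5*I*√7 ≈ -40.0 + 13.229*I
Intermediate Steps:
t(F) = -F²
X = I*√7 (X = √(-7) = I*√7 ≈ 2.6458*I)
t(10) + 5*(12 + X) = -1*10² + 5*(12 + I*√7) = -1*100 + (60 + 5*I*√7) = -100 + (60 + 5*I*√7) = -40 + 5*I*√7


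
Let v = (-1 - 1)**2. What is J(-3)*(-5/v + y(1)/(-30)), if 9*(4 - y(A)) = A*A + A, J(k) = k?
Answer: 743/180 ≈ 4.1278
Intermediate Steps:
y(A) = 4 - A/9 - A**2/9 (y(A) = 4 - (A*A + A)/9 = 4 - (A**2 + A)/9 = 4 - (A + A**2)/9 = 4 + (-A/9 - A**2/9) = 4 - A/9 - A**2/9)
v = 4 (v = (-2)**2 = 4)
J(-3)*(-5/v + y(1)/(-30)) = -3*(-5/4 + (4 - 1/9*1 - 1/9*1**2)/(-30)) = -3*(-5*1/4 + (4 - 1/9 - 1/9*1)*(-1/30)) = -3*(-5/4 + (4 - 1/9 - 1/9)*(-1/30)) = -3*(-5/4 + (34/9)*(-1/30)) = -3*(-5/4 - 17/135) = -3*(-743/540) = 743/180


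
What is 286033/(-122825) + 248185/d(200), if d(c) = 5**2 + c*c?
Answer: 761394072/196642825 ≈ 3.8720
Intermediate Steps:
d(c) = 25 + c**2
286033/(-122825) + 248185/d(200) = 286033/(-122825) + 248185/(25 + 200**2) = 286033*(-1/122825) + 248185/(25 + 40000) = -286033/122825 + 248185/40025 = -286033/122825 + 248185*(1/40025) = -286033/122825 + 49637/8005 = 761394072/196642825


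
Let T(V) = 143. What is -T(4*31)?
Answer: -143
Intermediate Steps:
-T(4*31) = -1*143 = -143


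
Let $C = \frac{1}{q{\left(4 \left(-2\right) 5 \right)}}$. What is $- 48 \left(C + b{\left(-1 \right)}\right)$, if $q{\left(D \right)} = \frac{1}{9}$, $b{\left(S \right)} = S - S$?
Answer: $-432$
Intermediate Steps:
$b{\left(S \right)} = 0$
$q{\left(D \right)} = \frac{1}{9}$
$C = 9$ ($C = \frac{1}{\frac{1}{9}} = 9$)
$- 48 \left(C + b{\left(-1 \right)}\right) = - 48 \left(9 + 0\right) = \left(-48\right) 9 = -432$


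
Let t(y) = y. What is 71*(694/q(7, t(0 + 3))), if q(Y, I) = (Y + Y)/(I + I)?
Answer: 147822/7 ≈ 21117.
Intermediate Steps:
q(Y, I) = Y/I (q(Y, I) = (2*Y)/((2*I)) = (2*Y)*(1/(2*I)) = Y/I)
71*(694/q(7, t(0 + 3))) = 71*(694/((7/(0 + 3)))) = 71*(694/((7/3))) = 71*(694/((7*(⅓)))) = 71*(694/(7/3)) = 71*(694*(3/7)) = 71*(2082/7) = 147822/7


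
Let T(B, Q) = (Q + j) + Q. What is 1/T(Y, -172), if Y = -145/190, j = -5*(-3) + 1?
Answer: -1/328 ≈ -0.0030488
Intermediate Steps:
j = 16 (j = 15 + 1 = 16)
Y = -29/38 (Y = -145*1/190 = -29/38 ≈ -0.76316)
T(B, Q) = 16 + 2*Q (T(B, Q) = (Q + 16) + Q = (16 + Q) + Q = 16 + 2*Q)
1/T(Y, -172) = 1/(16 + 2*(-172)) = 1/(16 - 344) = 1/(-328) = -1/328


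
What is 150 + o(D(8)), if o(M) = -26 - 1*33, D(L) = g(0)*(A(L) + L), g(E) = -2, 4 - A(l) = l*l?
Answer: 91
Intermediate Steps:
A(l) = 4 - l² (A(l) = 4 - l*l = 4 - l²)
D(L) = -8 - 2*L + 2*L² (D(L) = -2*((4 - L²) + L) = -2*(4 + L - L²) = -8 - 2*L + 2*L²)
o(M) = -59 (o(M) = -26 - 33 = -59)
150 + o(D(8)) = 150 - 59 = 91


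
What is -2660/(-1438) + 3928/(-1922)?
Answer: -133986/690959 ≈ -0.19391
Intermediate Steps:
-2660/(-1438) + 3928/(-1922) = -2660*(-1/1438) + 3928*(-1/1922) = 1330/719 - 1964/961 = -133986/690959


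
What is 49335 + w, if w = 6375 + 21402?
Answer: 77112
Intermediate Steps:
w = 27777
49335 + w = 49335 + 27777 = 77112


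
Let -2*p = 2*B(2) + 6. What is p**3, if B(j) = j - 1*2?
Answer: -27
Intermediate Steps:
B(j) = -2 + j (B(j) = j - 2 = -2 + j)
p = -3 (p = -(2*(-2 + 2) + 6)/2 = -(2*0 + 6)/2 = -(0 + 6)/2 = -1/2*6 = -3)
p**3 = (-3)**3 = -27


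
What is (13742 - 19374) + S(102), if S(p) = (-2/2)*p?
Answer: -5734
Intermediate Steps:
S(p) = -p (S(p) = (-2*½)*p = -p)
(13742 - 19374) + S(102) = (13742 - 19374) - 1*102 = -5632 - 102 = -5734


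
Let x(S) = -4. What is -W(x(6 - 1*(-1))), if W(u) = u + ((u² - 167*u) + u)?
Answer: -676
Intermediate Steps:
W(u) = u² - 165*u (W(u) = u + (u² - 166*u) = u² - 165*u)
-W(x(6 - 1*(-1))) = -(-4)*(-165 - 4) = -(-4)*(-169) = -1*676 = -676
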